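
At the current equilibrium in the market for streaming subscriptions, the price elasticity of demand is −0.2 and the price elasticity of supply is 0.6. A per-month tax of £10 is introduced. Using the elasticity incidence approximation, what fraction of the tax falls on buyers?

Buyers' share ≈ 0.75.

Incidence ratio: buyers' share ≈ εs / (εs + |εd|) = 0.6 / (0.6 + 0.2) = 0.75.
Supply is the more elastic side, so buyers bear the larger share.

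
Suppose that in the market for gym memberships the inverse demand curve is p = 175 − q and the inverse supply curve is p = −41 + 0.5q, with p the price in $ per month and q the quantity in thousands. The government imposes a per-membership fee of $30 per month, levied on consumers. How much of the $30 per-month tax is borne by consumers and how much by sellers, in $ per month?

Consumers bear $20 per month; sellers bear $10 per month.

Rewrite in direct form: qd = 175 − p and qs = 2p + 82.
Before the tax: set 175 − p = 2p + 82 → p* = $31, q* = 144.
With the tax collected from consumers, demand (in seller-price terms) shifts: qd = 175 − (p + 30).
Solving gives q = 124 with consumers paying $51 and sellers receiving $21 (the $30 wedge).
Burden on consumers: $20; on sellers: $10. (They sum to $30.)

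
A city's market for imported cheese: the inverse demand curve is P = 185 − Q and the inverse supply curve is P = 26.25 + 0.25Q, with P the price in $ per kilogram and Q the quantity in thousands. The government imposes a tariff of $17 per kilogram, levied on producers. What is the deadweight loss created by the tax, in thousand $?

Rewrite in direct form: Qd = 185 − P and Qs = 4P − 105.
Before the tax: set 185 − P = 4P − 105 → P* = $58, Q* = 127.
With the tax collected from producers, supply shifts: Qs = 4(P − 17) − 105.
New equilibrium: consumers pay $71.6, producers receive $54.6, Q = 113.4. (Wedge: Pb − Ps = 17.)
Quantity falls by |ΔQ| = |127 − 113.4| = 13.6.
DWL = ½ · t · |ΔQ| = ½ · 17 · 13.6 = $115.6.

Deadweight loss = $115.6 thousand.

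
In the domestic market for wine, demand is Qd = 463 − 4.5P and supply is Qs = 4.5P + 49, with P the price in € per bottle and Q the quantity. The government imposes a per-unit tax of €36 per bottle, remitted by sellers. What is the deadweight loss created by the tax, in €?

Before the tax: set 463 − 4.5P = 4.5P + 49 → P* = €46, Q* = 256.
With the tax collected from sellers, supply shifts: Qs = 4.5(P − 36) + 49.
New equilibrium: consumers pay €64, sellers receive €28, Q = 175. (Wedge: Pb − Ps = 36.)
Quantity falls by |ΔQ| = |256 − 175| = 81.
DWL = ½ · t · |ΔQ| = ½ · 36 · 81 = €1458.

Deadweight loss = €1458.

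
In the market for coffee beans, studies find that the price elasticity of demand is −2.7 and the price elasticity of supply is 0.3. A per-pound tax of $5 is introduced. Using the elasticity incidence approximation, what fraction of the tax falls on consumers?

Incidence ratio: consumers' share ≈ εs / (εs + |εd|) = 0.3 / (0.3 + 2.7) = 0.1.
Supply is the less elastic side, so consumers bear the smaller share.

Consumers' share ≈ 0.1.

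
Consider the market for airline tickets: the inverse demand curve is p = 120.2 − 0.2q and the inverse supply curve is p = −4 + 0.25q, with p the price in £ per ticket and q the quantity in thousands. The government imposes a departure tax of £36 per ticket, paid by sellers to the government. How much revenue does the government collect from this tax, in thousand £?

Tax revenue = £7056 thousand.

Rewrite in direct form: qd = 601 − 5p and qs = 4p + 16.
Before the tax: set 601 − 5p = 4p + 16 → p* = £65, q* = 276.
With the tax collected from sellers, supply shifts: qs = 4(p − 36) + 16.
Solving gives q = 196 with consumers paying £81 and sellers receiving £45 (the £36 wedge).
Revenue = t · Q = 36 · 196 = £7056.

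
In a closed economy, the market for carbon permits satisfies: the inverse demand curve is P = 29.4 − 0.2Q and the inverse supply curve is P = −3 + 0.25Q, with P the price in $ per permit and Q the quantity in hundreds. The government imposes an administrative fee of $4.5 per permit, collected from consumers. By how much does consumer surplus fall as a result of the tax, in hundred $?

Rewrite in direct form: Qd = 147 − 5P and Qs = 4P + 12.
Without the tax, 147 − 5P = 4P + 12 gives 9P = 135, so P* = $15 and Q* = 72.
With the tax collected from consumers, demand (in seller-price terms) shifts: Qd = 147 − 5(P + 4.5).
New equilibrium: consumers pay $17, sellers receive $12.5, Q = 62. (Wedge: Pb − Ps = 4.5.)
ΔCS is the trapezoid between Q = 62 and Q = 72 of height $2: ½ · (72 + 62) · 2 = $134.

Consumer surplus falls by $134 hundred.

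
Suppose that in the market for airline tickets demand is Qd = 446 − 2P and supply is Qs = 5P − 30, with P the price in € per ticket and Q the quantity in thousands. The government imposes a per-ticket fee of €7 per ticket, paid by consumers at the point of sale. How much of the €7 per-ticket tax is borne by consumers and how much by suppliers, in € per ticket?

Consumers bear €5 per ticket; suppliers bear €2 per ticket.

Without the tax, 446 − 2P = 5P − 30 gives 7P = 476, so P* = €68 and Q* = 310.
With the tax collected from consumers, demand (in seller-price terms) shifts: Qd = 446 − 2(P + 7).
New equilibrium: consumers pay €73, suppliers receive €66, Q = 300. (Wedge: Pb − Ps = 7.)
Burden on consumers: €5; on suppliers: €2. (They sum to €7.)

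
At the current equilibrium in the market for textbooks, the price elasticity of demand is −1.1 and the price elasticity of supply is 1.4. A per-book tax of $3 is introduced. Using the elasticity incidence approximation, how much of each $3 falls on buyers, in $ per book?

Buyers bear ≈ $1.68 per book.

Incidence ratio: buyers' share ≈ εs / (εs + |εd|) = 1.4 / (1.4 + 1.1) = 0.56.
So buyers bear ≈ 0.56 × $3 = $1.68; suppliers bear $1.32.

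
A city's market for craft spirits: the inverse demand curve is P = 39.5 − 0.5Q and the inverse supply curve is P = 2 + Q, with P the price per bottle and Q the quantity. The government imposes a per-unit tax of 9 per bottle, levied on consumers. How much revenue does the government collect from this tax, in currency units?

Inverting to Q(P) form: Qd = 79 − 2P; Qs = P − 2.
Without the tax, 79 − 2P = P − 2 gives 3P = 81, so P* = 27 and Q* = 25.
With the tax collected from consumers, demand (in seller-price terms) shifts: Qd = 79 − 2(P + 9).
Solving gives Q = 19 with consumers paying 30 and producers receiving 21 (the 9 wedge).
Revenue = t · Q = 9 · 19 = 171.

Tax revenue = 171.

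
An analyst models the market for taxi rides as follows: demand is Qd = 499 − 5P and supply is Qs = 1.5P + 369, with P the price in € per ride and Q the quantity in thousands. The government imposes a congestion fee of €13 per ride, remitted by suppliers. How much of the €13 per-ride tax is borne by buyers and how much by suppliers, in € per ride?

Buyers bear €3 per ride; suppliers bear €10 per ride.

Without the tax, 499 − 5P = 1.5P + 369 gives 6.5P = 130, so P* = €20 and Q* = 399.
With the tax collected from suppliers, supply shifts: Qs = 1.5(P − 13) + 369.
New equilibrium: buyers pay €23, suppliers receive €10, Q = 384. (Wedge: Pb − Ps = 13.)
Burden on buyers: €3; on suppliers: €10. (They sum to €13.)
The less price-elastic side of the market bears the larger share of a per-unit tax.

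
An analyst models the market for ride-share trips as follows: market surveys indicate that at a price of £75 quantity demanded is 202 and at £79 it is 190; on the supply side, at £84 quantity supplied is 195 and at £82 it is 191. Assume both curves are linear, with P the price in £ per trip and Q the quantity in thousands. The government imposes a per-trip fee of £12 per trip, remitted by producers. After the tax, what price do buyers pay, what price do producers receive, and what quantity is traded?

Buyers pay £84.8; producers receive £72.8; quantity = 172.6.

Demand slope: (190 − 202)/(79 − 75) = -3, so Qd = 427 − 3P.
Supply slope: (191 − 195)/(82 − 84) = 2, so Qs = 2P + 27.
Before the tax: set 427 − 3P = 2P + 27 → P* = £80, Q* = 187.
With the tax collected from producers, supply shifts: Qs = 2(P − 12) + 27.
New equilibrium: buyers pay £84.8, producers receive £72.8, Q = 172.6. (Wedge: Pb − Ps = 12.)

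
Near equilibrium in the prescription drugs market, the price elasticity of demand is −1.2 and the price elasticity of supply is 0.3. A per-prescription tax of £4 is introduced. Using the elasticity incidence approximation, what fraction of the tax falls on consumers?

Incidence ratio: consumers' share ≈ εs / (εs + |εd|) = 0.3 / (0.3 + 1.2) = 0.2.
Supply is the less elastic side, so consumers bear the smaller share.

Consumers' share ≈ 0.2.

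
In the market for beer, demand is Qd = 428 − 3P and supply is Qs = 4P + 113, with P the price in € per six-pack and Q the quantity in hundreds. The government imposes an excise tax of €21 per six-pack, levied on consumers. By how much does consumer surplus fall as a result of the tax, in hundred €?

Consumer surplus falls by €3300 hundred.

Before the tax: set 428 − 3P = 4P + 113 → P* = €45, Q* = 293.
With the tax collected from consumers, demand (in seller-price terms) shifts: Qd = 428 − 3(P + 21).
Solving gives Q = 257 with consumers paying €57 and sellers receiving €36 (the €21 wedge).
ΔCS is the trapezoid between Q = 257 and Q = 293 of height €12: ½ · (293 + 257) · 12 = €3300.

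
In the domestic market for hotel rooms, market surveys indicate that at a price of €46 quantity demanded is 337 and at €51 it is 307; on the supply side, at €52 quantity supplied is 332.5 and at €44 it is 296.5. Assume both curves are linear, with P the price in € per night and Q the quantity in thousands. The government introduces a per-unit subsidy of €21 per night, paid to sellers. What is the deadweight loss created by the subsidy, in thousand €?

Demand slope: (307 − 337)/(51 − 46) = -6, so Qd = 613 − 6P.
Supply slope: (296.5 − 332.5)/(44 − 52) = 4.5, so Qs = 4.5P + 98.5.
Without the subsidy, 613 − 6P = 4.5P + 98.5 gives 10.5P = 514.5, so P* = €49 and Q* = 319.
With a per-unit subsidy paid to sellers, each receives P + 21 per unit sold, so supply becomes Qs = 4.5(P + 21) + 98.5.
New equilibrium: consumers pay €40, sellers receive €61, Q = 373. (Wedge: Pb − Ps = −21.)
Quantity rises by |ΔQ| = |319 − 373| = 54.
DWL = ½ · t · |ΔQ| = ½ · 21 · 54 = €567.

Deadweight loss = €567 thousand.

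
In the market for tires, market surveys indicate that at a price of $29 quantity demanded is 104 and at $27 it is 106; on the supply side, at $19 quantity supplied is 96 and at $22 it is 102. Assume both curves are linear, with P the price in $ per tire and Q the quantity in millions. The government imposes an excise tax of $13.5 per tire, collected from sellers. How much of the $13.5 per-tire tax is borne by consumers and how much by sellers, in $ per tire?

Demand slope: (106 − 104)/(27 − 29) = -1, so Qd = 133 − P.
Supply slope: (102 − 96)/(22 − 19) = 2, so Qs = 2P + 58.
Without the tax, 133 − P = 2P + 58 gives 3P = 75, so P* = $25 and Q* = 108.
With the tax collected from sellers, supply shifts: Qs = 2(P − 13.5) + 58.
New equilibrium: consumers pay $34, sellers receive $20.5, Q = 99. (Wedge: Pb − Ps = 13.5.)
Burden on consumers: $9; on sellers: $4.5. (They sum to $13.5.)
The less price-elastic side of the market bears the larger share of a per-unit tax.

Consumers bear $9 per tire; sellers bear $4.5 per tire.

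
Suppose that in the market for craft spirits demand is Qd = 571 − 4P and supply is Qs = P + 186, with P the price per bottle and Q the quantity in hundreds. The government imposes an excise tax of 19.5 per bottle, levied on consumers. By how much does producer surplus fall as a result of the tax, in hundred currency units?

Without the tax, 571 − 4P = P + 186 gives 5P = 385, so P* = 77 and Q* = 263.
With the tax collected from consumers, demand (in seller-price terms) shifts: Qd = 571 − 4(P + 19.5).
Solving gives Q = 247.4 with consumers paying 80.9 and producers receiving 61.4 (the 19.5 wedge).
ΔPS is the trapezoid between Q = 247.4 and Q = 263 of height 15.6: ½ · (263 + 247.4) · 15.6 = 3981.12.

Producer surplus falls by 3981.12 hundred.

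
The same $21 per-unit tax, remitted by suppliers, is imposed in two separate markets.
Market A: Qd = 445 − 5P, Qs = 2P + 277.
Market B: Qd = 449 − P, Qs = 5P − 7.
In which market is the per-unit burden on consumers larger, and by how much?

Market A: pre-tax P* = $24, Q* = 325; post-tax Q = 295; per-unit burden on consumers = $6.
Market B: pre-tax P* = $76, Q* = 373; post-tax Q = 355.5; per-unit burden on consumers = $17.5.
Difference: $6 vs $17.5 → market B is larger by $11.5.

Market B, by $11.5.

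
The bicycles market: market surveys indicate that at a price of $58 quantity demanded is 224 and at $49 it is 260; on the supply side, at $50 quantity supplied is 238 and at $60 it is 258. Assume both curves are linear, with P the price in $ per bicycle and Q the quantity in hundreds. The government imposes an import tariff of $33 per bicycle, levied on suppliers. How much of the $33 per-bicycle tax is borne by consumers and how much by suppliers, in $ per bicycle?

Demand slope: (260 − 224)/(49 − 58) = -4, so Qd = 456 − 4P.
Supply slope: (258 − 238)/(60 − 50) = 2, so Qs = 2P + 138.
Before the tax: set 456 − 4P = 2P + 138 → P* = $53, Q* = 244.
With the tax collected from suppliers, supply shifts: Qs = 2(P − 33) + 138.
Solving gives Q = 200 with consumers paying $64 and suppliers receiving $31 (the $33 wedge).
Burden on consumers: $11; on suppliers: $22. (They sum to $33.)
The less price-elastic side of the market bears the larger share of a per-unit tax.

Consumers bear $11 per bicycle; suppliers bear $22 per bicycle.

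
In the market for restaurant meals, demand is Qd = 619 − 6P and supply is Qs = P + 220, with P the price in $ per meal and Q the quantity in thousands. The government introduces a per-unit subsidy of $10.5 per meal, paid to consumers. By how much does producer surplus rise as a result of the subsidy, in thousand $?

Before the subsidy: set 619 − 6P = P + 220 → P* = $57, Q* = 277.
With a per-unit subsidy paid to consumers, each effectively pays P − 10.5, so demand becomes Qd = 619 − 6(P − 10.5).
Solving gives Q = 286 with consumers paying $55.5 and producers receiving $66 (the $10.5 wedge).
ΔPS is the trapezoid between Q = 286 and Q = 277 of height $9: ½ · (277 + 286) · 9 = $2533.5.

Producer surplus rises by $2533.5 thousand.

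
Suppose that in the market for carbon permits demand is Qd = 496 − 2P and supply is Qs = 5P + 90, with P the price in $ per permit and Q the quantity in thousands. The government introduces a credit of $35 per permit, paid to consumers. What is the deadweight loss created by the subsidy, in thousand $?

Deadweight loss = $875 thousand.

Without the subsidy, 496 − 2P = 5P + 90 gives 7P = 406, so P* = $58 and Q* = 380.
With a per-unit subsidy paid to consumers, each effectively pays P − 35, so demand becomes Qd = 496 − 2(P − 35).
Solving gives Q = 430 with consumers paying $33 and sellers receiving $68 (the $35 wedge).
Quantity rises by |ΔQ| = |380 − 430| = 50.
DWL = ½ · t · |ΔQ| = ½ · 35 · 50 = $875.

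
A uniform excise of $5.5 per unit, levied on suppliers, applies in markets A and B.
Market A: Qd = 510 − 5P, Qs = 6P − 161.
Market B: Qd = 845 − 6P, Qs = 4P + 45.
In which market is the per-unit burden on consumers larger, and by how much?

Market A, by $0.8.

Market A: pre-tax P* = $61, Q* = 205; post-tax Q = 190; per-unit burden on consumers = $3.
Market B: pre-tax P* = $80, Q* = 365; post-tax Q = 351.8; per-unit burden on consumers = $2.2.
Difference: $3 vs $2.2 → market A is larger by $0.8.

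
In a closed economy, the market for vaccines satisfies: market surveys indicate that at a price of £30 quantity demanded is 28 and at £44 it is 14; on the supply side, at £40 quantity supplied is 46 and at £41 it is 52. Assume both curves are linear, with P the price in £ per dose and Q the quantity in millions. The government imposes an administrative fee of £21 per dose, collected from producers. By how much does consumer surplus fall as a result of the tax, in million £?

Consumer surplus falls by £234 million.

Demand slope: (14 − 28)/(44 − 30) = -1, so Qd = 58 − P.
Supply slope: (52 − 46)/(41 − 40) = 6, so Qs = 6P − 194.
Without the tax, 58 − P = 6P − 194 gives 7P = 252, so P* = £36 and Q* = 22.
With the tax collected from producers, supply shifts: Qs = 6(P − 21) − 194.
Solving gives Q = 4 with consumers paying £54 and producers receiving £33 (the £21 wedge).
ΔCS is the trapezoid between Q = 4 and Q = 22 of height £18: ½ · (22 + 4) · 18 = £234.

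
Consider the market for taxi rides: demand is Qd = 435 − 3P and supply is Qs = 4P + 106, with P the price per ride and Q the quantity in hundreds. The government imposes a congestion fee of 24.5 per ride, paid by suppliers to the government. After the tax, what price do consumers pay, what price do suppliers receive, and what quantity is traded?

Without the tax, 435 − 3P = 4P + 106 gives 7P = 329, so P* = 47 and Q* = 294.
With the tax collected from suppliers, supply shifts: Qs = 4(P − 24.5) + 106.
New equilibrium: consumers pay 61, suppliers receive 36.5, Q = 252. (Wedge: Pb − Ps = 24.5.)

Consumers pay 61; suppliers receive 36.5; quantity = 252.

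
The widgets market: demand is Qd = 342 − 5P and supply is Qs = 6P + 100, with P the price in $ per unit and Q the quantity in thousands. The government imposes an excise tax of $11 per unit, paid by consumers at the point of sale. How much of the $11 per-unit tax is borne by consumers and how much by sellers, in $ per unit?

Before the tax: set 342 − 5P = 6P + 100 → P* = $22, Q* = 232.
With the tax collected from consumers, demand (in seller-price terms) shifts: Qd = 342 − 5(P + 11).
Solving gives Q = 202 with consumers paying $28 and sellers receiving $17 (the $11 wedge).
Burden on consumers: $6; on sellers: $5. (They sum to $11.)
The less price-elastic side of the market bears the larger share of a per-unit tax.

Consumers bear $6 per unit; sellers bear $5 per unit.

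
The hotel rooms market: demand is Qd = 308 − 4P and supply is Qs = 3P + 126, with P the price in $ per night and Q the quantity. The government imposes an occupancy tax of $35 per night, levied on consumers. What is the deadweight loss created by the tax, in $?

Deadweight loss = $1050.

Before the tax: set 308 − 4P = 3P + 126 → P* = $26, Q* = 204.
With the tax collected from consumers, demand (in seller-price terms) shifts: Qd = 308 − 4(P + 35).
New equilibrium: consumers pay $41, sellers receive $6, Q = 144. (Wedge: Pb − Ps = 35.)
Quantity falls by |ΔQ| = |204 − 144| = 60.
DWL = ½ · t · |ΔQ| = ½ · 35 · 60 = $1050.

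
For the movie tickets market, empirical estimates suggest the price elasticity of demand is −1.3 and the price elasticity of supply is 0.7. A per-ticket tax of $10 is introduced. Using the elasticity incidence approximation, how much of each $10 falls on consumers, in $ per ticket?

Incidence ratio: consumers' share ≈ εs / (εs + |εd|) = 0.7 / (0.7 + 1.3) = 0.35.
So consumers bear ≈ 0.35 × $10 = $3.5; suppliers bear $6.5.

Consumers bear ≈ $3.5 per ticket.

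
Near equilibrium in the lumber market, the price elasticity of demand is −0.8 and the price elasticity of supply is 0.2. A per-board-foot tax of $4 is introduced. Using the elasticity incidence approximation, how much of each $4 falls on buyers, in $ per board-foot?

Buyers bear ≈ $0.8 per board-foot.

Incidence ratio: buyers' share ≈ εs / (εs + |εd|) = 0.2 / (0.2 + 0.8) = 0.2.
So buyers bear ≈ 0.2 × $4 = $0.8; producers bear $3.2.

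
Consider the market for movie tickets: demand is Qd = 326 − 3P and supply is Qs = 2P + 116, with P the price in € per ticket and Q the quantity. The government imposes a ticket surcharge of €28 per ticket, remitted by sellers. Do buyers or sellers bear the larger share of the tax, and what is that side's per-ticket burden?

Without the tax, 326 − 3P = 2P + 116 gives 5P = 210, so P* = €42 and Q* = 200.
With the tax collected from sellers, supply shifts: Qs = 2(P − 28) + 116.
New equilibrium: buyers pay €53.2, sellers receive €25.2, Q = 166.4. (Wedge: Pb − Ps = 28.)
Per-ticket burden: buyers €11.2, sellers €16.8.
Sellers take the larger share because supply is less price-elastic here (demand slope 3 vs supply slope 2).
The less price-elastic side of the market bears the larger share of a per-unit tax.

Sellers bear the larger share: €16.8 per ticket.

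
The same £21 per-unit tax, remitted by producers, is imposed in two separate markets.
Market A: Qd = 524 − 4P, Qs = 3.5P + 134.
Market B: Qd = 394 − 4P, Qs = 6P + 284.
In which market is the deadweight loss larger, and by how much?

Market A: pre-tax P* = £52, Q* = 316; post-tax Q = 276.8; deadweight loss = £411.6.
Market B: pre-tax P* = £11, Q* = 350; post-tax Q = 299.6; deadweight loss = £529.2.
Difference: £411.6 vs £529.2 → market B is larger by £117.6.

Market B, by £117.6.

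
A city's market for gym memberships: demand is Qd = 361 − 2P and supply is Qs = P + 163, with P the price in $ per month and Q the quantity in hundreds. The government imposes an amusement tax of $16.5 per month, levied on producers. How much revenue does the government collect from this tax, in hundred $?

Tax revenue = $3597 hundred.

Before the tax: set 361 − 2P = P + 163 → P* = $66, Q* = 229.
With the tax collected from producers, supply shifts: Qs = (P − 16.5) + 163.
Solving gives Q = 218 with consumers paying $71.5 and producers receiving $55 (the $16.5 wedge).
Revenue = t · Q = 16.5 · 218 = $3597.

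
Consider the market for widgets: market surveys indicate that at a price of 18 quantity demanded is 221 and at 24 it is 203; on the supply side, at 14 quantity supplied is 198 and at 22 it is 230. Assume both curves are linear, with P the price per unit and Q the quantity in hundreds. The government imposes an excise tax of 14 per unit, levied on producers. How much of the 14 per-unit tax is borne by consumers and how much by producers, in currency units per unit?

Consumers bear 8 per unit; producers bear 6 per unit.

Demand slope: (203 − 221)/(24 − 18) = -3, so Qd = 275 − 3P.
Supply slope: (230 − 198)/(22 − 14) = 4, so Qs = 4P + 142.
Before the tax: set 275 − 3P = 4P + 142 → P* = 19, Q* = 218.
With the tax collected from producers, supply shifts: Qs = 4(P − 14) + 142.
New equilibrium: consumers pay 27, producers receive 13, Q = 194. (Wedge: Pb − Ps = 14.)
Burden on consumers: 8; on producers: 6. (They sum to 14.)
The less price-elastic side of the market bears the larger share of a per-unit tax.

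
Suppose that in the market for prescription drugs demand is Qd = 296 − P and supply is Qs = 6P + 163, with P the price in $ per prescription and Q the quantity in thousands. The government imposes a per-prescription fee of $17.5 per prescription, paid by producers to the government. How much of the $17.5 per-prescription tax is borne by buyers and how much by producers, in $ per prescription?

Before the tax: set 296 − P = 6P + 163 → P* = $19, Q* = 277.
With the tax collected from producers, supply shifts: Qs = 6(P − 17.5) + 163.
Solving gives Q = 262 with buyers paying $34 and producers receiving $16.5 (the $17.5 wedge).
Burden on buyers: $15; on producers: $2.5. (They sum to $17.5.)

Buyers bear $15 per prescription; producers bear $2.5 per prescription.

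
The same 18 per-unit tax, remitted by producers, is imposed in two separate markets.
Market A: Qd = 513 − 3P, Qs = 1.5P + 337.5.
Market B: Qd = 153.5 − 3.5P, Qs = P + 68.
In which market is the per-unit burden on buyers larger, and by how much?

Market A: pre-tax P* = 39, Q* = 396; post-tax Q = 378; per-unit burden on buyers = 6.
Market B: pre-tax P* = 19, Q* = 87; post-tax Q = 73; per-unit burden on buyers = 4.
Difference: 6 vs 4 → market A is larger by 2.

Market A, by 2.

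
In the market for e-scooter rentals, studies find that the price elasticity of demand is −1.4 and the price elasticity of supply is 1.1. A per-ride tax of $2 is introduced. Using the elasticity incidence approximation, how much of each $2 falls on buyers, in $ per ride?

Buyers bear ≈ $0.88 per ride.

Incidence ratio: buyers' share ≈ εs / (εs + |εd|) = 1.1 / (1.1 + 1.4) = 0.44.
So buyers bear ≈ 0.44 × $2 = $0.88; sellers bear $1.12.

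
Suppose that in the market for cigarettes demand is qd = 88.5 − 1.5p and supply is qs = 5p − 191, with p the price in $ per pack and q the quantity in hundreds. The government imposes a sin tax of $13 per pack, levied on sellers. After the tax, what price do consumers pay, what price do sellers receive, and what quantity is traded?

Consumers pay $53; sellers receive $40; quantity = 9.

Before the tax: set 88.5 − 1.5p = 5p − 191 → p* = $43, q* = 24.
With the tax collected from sellers, supply shifts: qs = 5(p − 13) − 191.
New equilibrium: consumers pay $53, sellers receive $40, q = 9. (Wedge: pb − ps = 13.)
The less price-elastic side of the market bears the larger share of a per-unit tax.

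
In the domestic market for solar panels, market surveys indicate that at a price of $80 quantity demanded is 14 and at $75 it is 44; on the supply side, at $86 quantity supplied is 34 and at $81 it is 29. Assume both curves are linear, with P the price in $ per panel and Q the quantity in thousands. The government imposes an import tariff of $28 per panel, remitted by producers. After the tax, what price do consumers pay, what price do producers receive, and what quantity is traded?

Consumers pay $82; producers receive $54; quantity = 2.

Demand slope: (44 − 14)/(75 − 80) = -6, so Qd = 494 − 6P.
Supply slope: (29 − 34)/(81 − 86) = 1, so Qs = P − 52.
Without the tax, 494 − 6P = P − 52 gives 7P = 546, so P* = $78 and Q* = 26.
With the tax collected from producers, supply shifts: Qs = (P − 28) − 52.
New equilibrium: consumers pay $82, producers receive $54, Q = 2. (Wedge: Pb − Ps = 28.)
The less price-elastic side of the market bears the larger share of a per-unit tax.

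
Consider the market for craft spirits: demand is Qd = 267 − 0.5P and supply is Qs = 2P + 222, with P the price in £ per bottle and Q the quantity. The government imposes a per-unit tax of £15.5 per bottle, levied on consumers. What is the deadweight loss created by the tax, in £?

Deadweight loss = £48.05.

Without the tax, 267 − 0.5P = 2P + 222 gives 2.5P = 45, so P* = £18 and Q* = 258.
With the tax collected from consumers, demand (in seller-price terms) shifts: Qd = 267 − 0.5(P + 15.5).
New equilibrium: consumers pay £30.4, producers receive £14.9, Q = 251.8. (Wedge: Pb − Ps = 15.5.)
Quantity falls by |ΔQ| = |258 − 251.8| = 6.2.
DWL = ½ · t · |ΔQ| = ½ · 15.5 · 6.2 = £48.05.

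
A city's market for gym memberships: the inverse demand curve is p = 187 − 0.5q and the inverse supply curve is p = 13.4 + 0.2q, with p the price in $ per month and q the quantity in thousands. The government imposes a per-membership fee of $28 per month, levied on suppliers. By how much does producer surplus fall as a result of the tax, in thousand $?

Producer surplus falls by $1824 thousand.

Rewrite in direct form: qd = 374 − 2p and qs = 5p − 67.
Without the tax, 374 − 2p = 5p − 67 gives 7p = 441, so p* = $63 and q* = 248.
With the tax collected from suppliers, supply shifts: qs = 5(p − 28) − 67.
New equilibrium: consumers pay $83, suppliers receive $55, q = 208. (Wedge: pb − ps = 28.)
ΔPS is the trapezoid between Q = 208 and Q = 248 of height $8: ½ · (248 + 208) · 8 = $1824.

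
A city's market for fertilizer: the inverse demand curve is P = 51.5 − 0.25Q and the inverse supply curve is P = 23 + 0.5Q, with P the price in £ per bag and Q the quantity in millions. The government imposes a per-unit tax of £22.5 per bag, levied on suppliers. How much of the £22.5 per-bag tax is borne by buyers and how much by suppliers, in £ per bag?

Buyers bear £7.5 per bag; suppliers bear £15 per bag.

Rewrite in direct form: Qd = 206 − 4P and Qs = 2P − 46.
Without the tax, 206 − 4P = 2P − 46 gives 6P = 252, so P* = £42 and Q* = 38.
With the tax collected from suppliers, supply shifts: Qs = 2(P − 22.5) − 46.
New equilibrium: buyers pay £49.5, suppliers receive £27, Q = 8. (Wedge: Pb − Ps = 22.5.)
Burden on buyers: £7.5; on suppliers: £15. (They sum to £22.5.)
The less price-elastic side of the market bears the larger share of a per-unit tax.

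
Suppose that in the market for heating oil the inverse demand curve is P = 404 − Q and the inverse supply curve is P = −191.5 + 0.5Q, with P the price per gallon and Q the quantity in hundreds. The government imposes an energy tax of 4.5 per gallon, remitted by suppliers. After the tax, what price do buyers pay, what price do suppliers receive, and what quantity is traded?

Buyers pay 10; suppliers receive 5.5; quantity = 394.

Rewrite in direct form: Qd = 404 − P and Qs = 2P + 383.
Without the tax, 404 − P = 2P + 383 gives 3P = 21, so P* = 7 and Q* = 397.
With the tax collected from suppliers, supply shifts: Qs = 2(P − 4.5) + 383.
Solving gives Q = 394 with buyers paying 10 and suppliers receiving 5.5 (the 4.5 wedge).
The less price-elastic side of the market bears the larger share of a per-unit tax.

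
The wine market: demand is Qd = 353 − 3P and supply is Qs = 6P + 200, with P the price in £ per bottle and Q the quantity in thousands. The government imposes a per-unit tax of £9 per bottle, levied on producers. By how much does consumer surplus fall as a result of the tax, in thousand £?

Consumer surplus falls by £1758 thousand.

Before the tax: set 353 − 3P = 6P + 200 → P* = £17, Q* = 302.
With the tax collected from producers, supply shifts: Qs = 6(P − 9) + 200.
New equilibrium: consumers pay £23, producers receive £14, Q = 284. (Wedge: Pb − Ps = 9.)
ΔCS is the trapezoid between Q = 284 and Q = 302 of height £6: ½ · (302 + 284) · 6 = £1758.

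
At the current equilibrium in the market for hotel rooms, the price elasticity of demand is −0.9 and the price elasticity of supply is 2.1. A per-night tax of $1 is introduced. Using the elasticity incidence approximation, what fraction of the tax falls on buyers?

Incidence ratio: buyers' share ≈ εs / (εs + |εd|) = 2.1 / (2.1 + 0.9) = 0.7.
Supply is the more elastic side, so buyers bear the larger share.

Buyers' share ≈ 0.7.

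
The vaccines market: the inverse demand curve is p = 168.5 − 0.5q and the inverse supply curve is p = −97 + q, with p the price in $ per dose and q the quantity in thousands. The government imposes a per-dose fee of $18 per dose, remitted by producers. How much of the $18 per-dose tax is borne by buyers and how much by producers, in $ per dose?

Rewrite in direct form: qd = 337 − 2p and qs = p + 97.
Before the tax: set 337 − 2p = p + 97 → p* = $80, q* = 177.
With the tax collected from producers, supply shifts: qs = (p − 18) + 97.
Solving gives q = 165 with buyers paying $86 and producers receiving $68 (the $18 wedge).
Burden on buyers: $6; on producers: $12. (They sum to $18.)

Buyers bear $6 per dose; producers bear $12 per dose.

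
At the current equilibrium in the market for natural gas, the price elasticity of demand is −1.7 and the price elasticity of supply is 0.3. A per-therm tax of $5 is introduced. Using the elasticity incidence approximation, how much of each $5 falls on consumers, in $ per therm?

Incidence ratio: consumers' share ≈ εs / (εs + |εd|) = 0.3 / (0.3 + 1.7) = 0.15.
So consumers bear ≈ 0.15 × $5 = $0.75; sellers bear $4.25.

Consumers bear ≈ $0.75 per therm.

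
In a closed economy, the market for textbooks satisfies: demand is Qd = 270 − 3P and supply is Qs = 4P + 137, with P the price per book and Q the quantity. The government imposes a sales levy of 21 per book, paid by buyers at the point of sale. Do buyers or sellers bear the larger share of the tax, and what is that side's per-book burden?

Buyers bear the larger share: 12 per book.

Without the tax, 270 − 3P = 4P + 137 gives 7P = 133, so P* = 19 and Q* = 213.
With the tax collected from buyers, demand (in seller-price terms) shifts: Qd = 270 − 3(P + 21).
Solving gives Q = 177 with buyers paying 31 and sellers receiving 10 (the 21 wedge).
Per-book burden: buyers 12, sellers 9.
Buyers take the larger share because demand is less price-elastic here (demand slope 3 vs supply slope 4).
The less price-elastic side of the market bears the larger share of a per-unit tax.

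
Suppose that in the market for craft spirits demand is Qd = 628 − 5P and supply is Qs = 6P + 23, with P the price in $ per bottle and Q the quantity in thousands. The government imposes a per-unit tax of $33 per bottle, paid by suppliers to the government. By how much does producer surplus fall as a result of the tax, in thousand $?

Producer surplus falls by $4620 thousand.

Without the tax, 628 − 5P = 6P + 23 gives 11P = 605, so P* = $55 and Q* = 353.
With the tax collected from suppliers, supply shifts: Qs = 6(P − 33) + 23.
Solving gives Q = 263 with consumers paying $73 and suppliers receiving $40 (the $33 wedge).
ΔPS is the trapezoid between Q = 263 and Q = 353 of height $15: ½ · (353 + 263) · 15 = $4620.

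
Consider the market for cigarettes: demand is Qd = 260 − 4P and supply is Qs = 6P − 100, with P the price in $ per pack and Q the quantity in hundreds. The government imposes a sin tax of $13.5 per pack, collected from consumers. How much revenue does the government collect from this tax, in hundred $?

Before the tax: set 260 − 4P = 6P − 100 → P* = $36, Q* = 116.
With the tax collected from consumers, demand (in seller-price terms) shifts: Qd = 260 − 4(P + 13.5).
Solving gives Q = 83.6 with consumers paying $44.1 and suppliers receiving $30.6 (the $13.5 wedge).
Revenue = t · Q = 13.5 · 83.6 = $1128.6.

Tax revenue = $1128.6 hundred.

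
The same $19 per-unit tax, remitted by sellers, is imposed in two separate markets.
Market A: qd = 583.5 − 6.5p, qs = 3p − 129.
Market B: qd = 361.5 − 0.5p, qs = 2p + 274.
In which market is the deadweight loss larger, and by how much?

Market A: pre-tax p* = $75, q* = 96; post-tax q = 57; deadweight loss = $370.5.
Market B: pre-tax p* = $35, q* = 344; post-tax q = 336.4; deadweight loss = $72.2.
Difference: $370.5 vs $72.2 → market A is larger by $298.3.

Market A, by $298.3.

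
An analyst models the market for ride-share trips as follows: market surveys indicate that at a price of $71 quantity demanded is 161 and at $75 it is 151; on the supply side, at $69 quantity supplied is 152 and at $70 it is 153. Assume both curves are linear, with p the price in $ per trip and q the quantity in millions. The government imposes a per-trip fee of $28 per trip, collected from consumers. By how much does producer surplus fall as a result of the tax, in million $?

Demand slope: (151 − 161)/(75 − 71) = -2.5, so qd = 338.5 − 2.5p.
Supply slope: (153 − 152)/(70 − 69) = 1, so qs = p + 83.
Without the tax, 338.5 − 2.5p = p + 83 gives 3.5p = 255.5, so p* = $73 and q* = 156.
With the tax collected from consumers, demand (in seller-price terms) shifts: qd = 338.5 − 2.5(p + 28).
New equilibrium: consumers pay $81, sellers receive $53, q = 136. (Wedge: pb − ps = 28.)
ΔPS is the trapezoid between Q = 136 and Q = 156 of height $20: ½ · (156 + 136) · 20 = $2920.

Producer surplus falls by $2920 million.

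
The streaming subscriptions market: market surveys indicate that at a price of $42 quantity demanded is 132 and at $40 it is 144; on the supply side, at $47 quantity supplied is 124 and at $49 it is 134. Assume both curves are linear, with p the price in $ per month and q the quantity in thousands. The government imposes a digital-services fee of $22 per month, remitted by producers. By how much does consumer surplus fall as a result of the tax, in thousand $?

Consumer surplus falls by $840 thousand.

Demand slope: (144 − 132)/(40 − 42) = -6, so qd = 384 − 6p.
Supply slope: (134 − 124)/(49 − 47) = 5, so qs = 5p − 111.
Before the tax: set 384 − 6p = 5p − 111 → p* = $45, q* = 114.
With the tax collected from producers, supply shifts: qs = 5(p − 22) − 111.
New equilibrium: consumers pay $55, producers receive $33, q = 54. (Wedge: pb − ps = 22.)
ΔCS is the trapezoid between Q = 54 and Q = 114 of height $10: ½ · (114 + 54) · 10 = $840.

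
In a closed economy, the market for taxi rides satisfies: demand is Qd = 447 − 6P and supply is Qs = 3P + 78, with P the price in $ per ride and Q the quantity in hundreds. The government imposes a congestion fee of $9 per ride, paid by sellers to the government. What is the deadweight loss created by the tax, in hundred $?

Deadweight loss = $81 hundred.

Before the tax: set 447 − 6P = 3P + 78 → P* = $41, Q* = 201.
With the tax collected from sellers, supply shifts: Qs = 3(P − 9) + 78.
Solving gives Q = 183 with consumers paying $44 and sellers receiving $35 (the $9 wedge).
Quantity falls by |ΔQ| = |201 − 183| = 18.
DWL = ½ · t · |ΔQ| = ½ · 9 · 18 = $81.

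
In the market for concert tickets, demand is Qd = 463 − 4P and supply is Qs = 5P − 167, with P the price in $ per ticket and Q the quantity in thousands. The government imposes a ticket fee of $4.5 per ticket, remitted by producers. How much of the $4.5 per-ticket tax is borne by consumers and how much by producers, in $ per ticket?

Consumers bear $2.5 per ticket; producers bear $2 per ticket.

Without the tax, 463 − 4P = 5P − 167 gives 9P = 630, so P* = $70 and Q* = 183.
With the tax collected from producers, supply shifts: Qs = 5(P − 4.5) − 167.
Solving gives Q = 173 with consumers paying $72.5 and producers receiving $68 (the $4.5 wedge).
Burden on consumers: $2.5; on producers: $2. (They sum to $4.5.)
The less price-elastic side of the market bears the larger share of a per-unit tax.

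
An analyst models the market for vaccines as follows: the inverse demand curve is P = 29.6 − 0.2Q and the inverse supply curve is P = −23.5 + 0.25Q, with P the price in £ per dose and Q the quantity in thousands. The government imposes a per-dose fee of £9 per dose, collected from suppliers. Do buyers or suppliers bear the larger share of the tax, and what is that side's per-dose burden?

Inverting to Q(P) form: Qd = 148 − 5P; Qs = 4P + 94.
Before the tax: set 148 − 5P = 4P + 94 → P* = £6, Q* = 118.
With the tax collected from suppliers, supply shifts: Qs = 4(P − 9) + 94.
Solving gives Q = 98 with buyers paying £10 and suppliers receiving £1 (the £9 wedge).
Per-dose burden: buyers £4, suppliers £5.
Suppliers take the larger share because supply is less price-elastic here (demand slope 5 vs supply slope 4).
The less price-elastic side of the market bears the larger share of a per-unit tax.

Suppliers bear the larger share: £5 per dose.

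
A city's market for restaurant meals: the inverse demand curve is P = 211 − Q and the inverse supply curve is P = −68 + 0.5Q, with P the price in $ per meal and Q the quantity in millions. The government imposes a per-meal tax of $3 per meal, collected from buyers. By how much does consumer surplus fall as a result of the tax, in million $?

Consumer surplus falls by $370 million.

Inverting to Q(P) form: Qd = 211 − P; Qs = 2P + 136.
Before the tax: set 211 − P = 2P + 136 → P* = $25, Q* = 186.
With the tax collected from buyers, demand (in seller-price terms) shifts: Qd = 211 − (P + 3).
New equilibrium: buyers pay $27, suppliers receive $24, Q = 184. (Wedge: Pb − Ps = 3.)
ΔCS is the trapezoid between Q = 184 and Q = 186 of height $2: ½ · (186 + 184) · 2 = $370.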